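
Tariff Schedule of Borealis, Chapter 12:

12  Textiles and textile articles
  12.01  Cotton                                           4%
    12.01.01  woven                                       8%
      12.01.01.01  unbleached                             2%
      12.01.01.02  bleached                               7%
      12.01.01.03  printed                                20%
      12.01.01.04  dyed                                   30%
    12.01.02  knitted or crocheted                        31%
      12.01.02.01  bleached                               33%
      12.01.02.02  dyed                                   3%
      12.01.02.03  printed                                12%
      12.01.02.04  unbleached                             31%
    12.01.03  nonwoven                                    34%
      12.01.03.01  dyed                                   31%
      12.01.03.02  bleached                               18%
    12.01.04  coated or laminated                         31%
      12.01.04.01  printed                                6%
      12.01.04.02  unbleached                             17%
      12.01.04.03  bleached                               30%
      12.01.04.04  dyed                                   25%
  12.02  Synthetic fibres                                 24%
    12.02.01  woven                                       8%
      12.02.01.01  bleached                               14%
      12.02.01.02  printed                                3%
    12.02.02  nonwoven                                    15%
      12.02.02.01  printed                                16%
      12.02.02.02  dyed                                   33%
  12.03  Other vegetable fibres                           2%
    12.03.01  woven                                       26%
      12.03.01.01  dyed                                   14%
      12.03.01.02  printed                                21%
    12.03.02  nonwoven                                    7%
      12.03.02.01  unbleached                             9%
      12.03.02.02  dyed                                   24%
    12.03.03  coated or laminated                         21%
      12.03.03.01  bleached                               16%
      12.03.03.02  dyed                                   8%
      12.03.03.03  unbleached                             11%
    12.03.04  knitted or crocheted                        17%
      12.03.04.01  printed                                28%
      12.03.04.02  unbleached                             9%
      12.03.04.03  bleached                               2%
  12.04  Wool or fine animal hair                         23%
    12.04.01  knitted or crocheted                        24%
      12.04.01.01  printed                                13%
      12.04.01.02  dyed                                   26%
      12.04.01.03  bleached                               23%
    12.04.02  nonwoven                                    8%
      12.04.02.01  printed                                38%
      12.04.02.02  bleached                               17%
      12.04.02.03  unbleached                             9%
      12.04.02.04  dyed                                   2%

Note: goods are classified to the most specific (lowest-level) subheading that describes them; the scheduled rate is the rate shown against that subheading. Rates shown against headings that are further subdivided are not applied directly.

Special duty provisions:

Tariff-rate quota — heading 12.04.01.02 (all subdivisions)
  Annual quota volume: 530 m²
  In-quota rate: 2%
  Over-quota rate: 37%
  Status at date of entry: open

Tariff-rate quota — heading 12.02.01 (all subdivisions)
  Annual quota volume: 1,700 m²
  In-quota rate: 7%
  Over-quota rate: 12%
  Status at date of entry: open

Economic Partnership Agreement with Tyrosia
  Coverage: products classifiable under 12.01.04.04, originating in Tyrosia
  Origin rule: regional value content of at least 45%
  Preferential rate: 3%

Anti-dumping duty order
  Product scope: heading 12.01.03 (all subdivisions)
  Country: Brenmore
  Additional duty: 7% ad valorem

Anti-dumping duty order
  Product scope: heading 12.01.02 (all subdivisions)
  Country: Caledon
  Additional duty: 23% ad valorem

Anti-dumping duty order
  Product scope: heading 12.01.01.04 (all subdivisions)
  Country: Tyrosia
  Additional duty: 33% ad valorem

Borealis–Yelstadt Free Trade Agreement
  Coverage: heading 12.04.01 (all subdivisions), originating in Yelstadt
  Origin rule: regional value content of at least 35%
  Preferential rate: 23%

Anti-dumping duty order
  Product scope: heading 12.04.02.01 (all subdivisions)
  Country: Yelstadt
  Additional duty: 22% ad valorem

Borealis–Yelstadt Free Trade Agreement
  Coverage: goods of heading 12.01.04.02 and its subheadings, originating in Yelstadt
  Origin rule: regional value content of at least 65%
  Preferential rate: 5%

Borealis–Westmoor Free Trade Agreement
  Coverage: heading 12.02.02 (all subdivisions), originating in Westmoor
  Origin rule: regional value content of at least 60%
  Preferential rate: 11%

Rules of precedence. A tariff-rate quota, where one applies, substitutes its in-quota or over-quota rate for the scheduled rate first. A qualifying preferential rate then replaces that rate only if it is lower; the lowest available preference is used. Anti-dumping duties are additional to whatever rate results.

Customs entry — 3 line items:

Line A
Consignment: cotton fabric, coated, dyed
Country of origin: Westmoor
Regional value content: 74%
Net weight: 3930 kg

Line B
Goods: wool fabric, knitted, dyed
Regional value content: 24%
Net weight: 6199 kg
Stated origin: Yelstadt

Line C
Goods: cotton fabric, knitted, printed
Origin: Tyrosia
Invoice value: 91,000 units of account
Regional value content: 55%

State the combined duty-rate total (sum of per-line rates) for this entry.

Line A: cotton → 12.01; coated → 12.01.04; dyed → 12.01.04.04. Scheduled 25%. Westmoor agreement on 12.02.02: 12.01.04.04 not covered. → 25%.
Line B: wool → 12.04; knitted → 12.04.01; dyed → 12.04.01.02. Scheduled 26%. quota on 12.04.01.02 open → in-quota 2%; Yelstadt agreement on 12.04.01: RVC < 35%; Yelstadt agreement on 12.01.04.02: 12.04.01.02 not covered. → 2%.
Line C: cotton → 12.01; knitted → 12.01.02; printed → 12.01.02.03. Scheduled 12%. Tyrosia agreement on 12.01.04.04: 12.01.02.03 not covered. → 12%.
Sum: 25% + 2% + 12% = 39%.

39%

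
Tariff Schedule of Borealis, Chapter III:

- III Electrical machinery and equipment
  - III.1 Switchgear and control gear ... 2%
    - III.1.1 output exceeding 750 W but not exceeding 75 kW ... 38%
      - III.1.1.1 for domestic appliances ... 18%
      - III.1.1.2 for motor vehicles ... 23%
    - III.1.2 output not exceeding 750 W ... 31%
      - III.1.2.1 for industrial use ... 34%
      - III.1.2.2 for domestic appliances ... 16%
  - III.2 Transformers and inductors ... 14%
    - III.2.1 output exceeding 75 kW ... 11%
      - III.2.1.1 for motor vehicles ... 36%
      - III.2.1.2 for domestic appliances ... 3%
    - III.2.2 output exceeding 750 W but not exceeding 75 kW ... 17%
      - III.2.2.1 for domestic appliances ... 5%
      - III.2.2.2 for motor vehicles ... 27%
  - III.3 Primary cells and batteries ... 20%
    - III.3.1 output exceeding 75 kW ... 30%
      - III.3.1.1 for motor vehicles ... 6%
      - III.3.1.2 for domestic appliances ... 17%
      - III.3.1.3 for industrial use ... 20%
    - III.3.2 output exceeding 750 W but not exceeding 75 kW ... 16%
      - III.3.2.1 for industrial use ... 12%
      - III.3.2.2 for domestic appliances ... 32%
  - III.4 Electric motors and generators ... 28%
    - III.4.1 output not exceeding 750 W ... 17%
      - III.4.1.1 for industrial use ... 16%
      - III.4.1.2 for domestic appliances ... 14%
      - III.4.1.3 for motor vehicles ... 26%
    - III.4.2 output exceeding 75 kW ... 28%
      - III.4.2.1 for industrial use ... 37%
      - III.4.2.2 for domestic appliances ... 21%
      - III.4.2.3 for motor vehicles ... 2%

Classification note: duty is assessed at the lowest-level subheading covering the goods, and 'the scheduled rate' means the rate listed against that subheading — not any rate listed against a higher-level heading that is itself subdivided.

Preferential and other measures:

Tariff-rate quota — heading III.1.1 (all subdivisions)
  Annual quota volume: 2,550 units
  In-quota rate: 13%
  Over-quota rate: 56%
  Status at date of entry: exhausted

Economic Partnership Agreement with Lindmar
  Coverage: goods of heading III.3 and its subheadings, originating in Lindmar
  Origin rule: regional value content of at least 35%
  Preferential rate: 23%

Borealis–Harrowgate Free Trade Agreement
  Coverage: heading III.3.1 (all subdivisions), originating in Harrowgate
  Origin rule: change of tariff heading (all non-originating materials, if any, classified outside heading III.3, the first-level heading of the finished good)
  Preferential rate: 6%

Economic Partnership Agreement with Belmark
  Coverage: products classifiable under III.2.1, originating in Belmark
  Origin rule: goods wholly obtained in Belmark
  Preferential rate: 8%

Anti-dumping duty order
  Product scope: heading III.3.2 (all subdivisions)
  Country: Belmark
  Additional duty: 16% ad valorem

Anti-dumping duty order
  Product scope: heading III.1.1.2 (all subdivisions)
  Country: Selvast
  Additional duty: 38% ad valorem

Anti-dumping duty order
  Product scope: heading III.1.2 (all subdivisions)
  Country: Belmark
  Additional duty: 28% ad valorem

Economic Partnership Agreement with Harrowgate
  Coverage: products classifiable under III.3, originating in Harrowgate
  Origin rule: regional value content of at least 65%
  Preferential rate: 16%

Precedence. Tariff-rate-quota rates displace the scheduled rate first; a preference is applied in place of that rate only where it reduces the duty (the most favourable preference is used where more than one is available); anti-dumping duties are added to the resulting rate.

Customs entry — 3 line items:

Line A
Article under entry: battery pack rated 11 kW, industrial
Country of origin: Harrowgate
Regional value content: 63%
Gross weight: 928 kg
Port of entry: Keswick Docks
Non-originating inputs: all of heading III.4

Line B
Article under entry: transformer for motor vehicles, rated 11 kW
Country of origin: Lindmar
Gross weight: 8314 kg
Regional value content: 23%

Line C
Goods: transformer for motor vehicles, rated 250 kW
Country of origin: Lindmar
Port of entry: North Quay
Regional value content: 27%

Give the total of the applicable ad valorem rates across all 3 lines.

75%

Line A: battery pack → III.3; rated 11 kW → III.3.2; industrial → III.3.2.1. Scheduled 12%. Harrowgate agreement on III.3.1: III.3.2.1 not covered; Harrowgate agreement on III.3: RVC < 65%. → 12%.
Line B: transformer → III.2; rated 11 kW → III.2.2; for motor vehicles → III.2.2.2. Scheduled 27%. Lindmar agreement on III.3: III.2.2.2 not covered. → 27%.
Line C: transformer → III.2; rated 250 kW → III.2.1; for motor vehicles → III.2.1.1. Scheduled 36%. Lindmar agreement on III.3: III.2.1.1 not covered. → 36%.
Sum: 12% + 27% + 36% = 75%.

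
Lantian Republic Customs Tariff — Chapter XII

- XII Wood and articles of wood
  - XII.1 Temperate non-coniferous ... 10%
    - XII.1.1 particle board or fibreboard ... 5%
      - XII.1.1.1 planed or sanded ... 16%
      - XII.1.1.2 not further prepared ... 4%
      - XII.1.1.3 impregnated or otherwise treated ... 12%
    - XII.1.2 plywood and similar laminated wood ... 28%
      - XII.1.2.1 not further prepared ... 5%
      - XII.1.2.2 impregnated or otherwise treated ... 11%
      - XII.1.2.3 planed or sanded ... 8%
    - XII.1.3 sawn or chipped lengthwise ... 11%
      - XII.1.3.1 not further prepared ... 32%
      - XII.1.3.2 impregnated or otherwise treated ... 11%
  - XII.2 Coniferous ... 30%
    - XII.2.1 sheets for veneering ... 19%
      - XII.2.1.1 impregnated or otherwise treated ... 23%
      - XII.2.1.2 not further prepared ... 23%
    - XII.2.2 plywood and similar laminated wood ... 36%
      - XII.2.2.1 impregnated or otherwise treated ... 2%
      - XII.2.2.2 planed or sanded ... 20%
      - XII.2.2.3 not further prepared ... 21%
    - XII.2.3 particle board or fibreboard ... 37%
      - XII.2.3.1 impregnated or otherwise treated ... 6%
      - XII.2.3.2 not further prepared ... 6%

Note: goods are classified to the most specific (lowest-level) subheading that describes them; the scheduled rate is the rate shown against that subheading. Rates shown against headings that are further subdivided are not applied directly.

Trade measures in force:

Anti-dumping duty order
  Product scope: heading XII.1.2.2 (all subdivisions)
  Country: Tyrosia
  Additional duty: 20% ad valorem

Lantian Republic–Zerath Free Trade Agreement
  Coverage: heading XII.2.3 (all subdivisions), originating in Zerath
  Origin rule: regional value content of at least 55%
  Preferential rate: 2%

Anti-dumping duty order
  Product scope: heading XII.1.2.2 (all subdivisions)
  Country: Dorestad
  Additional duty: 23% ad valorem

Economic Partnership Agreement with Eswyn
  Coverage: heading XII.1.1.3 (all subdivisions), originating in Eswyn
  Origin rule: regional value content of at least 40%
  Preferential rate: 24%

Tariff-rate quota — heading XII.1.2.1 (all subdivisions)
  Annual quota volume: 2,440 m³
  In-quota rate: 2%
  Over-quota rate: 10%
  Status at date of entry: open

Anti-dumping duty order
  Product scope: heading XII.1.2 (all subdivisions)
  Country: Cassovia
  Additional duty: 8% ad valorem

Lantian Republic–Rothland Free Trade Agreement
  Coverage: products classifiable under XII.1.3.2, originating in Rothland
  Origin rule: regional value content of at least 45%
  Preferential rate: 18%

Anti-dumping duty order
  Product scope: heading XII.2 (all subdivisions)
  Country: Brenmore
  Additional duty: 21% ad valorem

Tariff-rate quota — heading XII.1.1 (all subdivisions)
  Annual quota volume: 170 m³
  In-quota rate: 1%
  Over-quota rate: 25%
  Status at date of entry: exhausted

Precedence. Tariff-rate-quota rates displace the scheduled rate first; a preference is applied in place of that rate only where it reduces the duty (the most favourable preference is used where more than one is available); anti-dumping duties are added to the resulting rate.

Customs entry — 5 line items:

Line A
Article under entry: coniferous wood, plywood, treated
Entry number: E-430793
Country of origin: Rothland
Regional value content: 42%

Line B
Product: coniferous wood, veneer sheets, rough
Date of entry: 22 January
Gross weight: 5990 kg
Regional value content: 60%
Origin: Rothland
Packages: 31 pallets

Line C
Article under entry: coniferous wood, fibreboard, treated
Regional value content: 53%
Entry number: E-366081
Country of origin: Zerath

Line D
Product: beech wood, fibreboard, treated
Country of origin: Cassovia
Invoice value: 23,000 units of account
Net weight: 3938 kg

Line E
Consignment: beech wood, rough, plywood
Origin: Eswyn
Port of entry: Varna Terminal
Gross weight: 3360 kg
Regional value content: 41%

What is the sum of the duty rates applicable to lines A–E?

Line A: coniferous → XII.2; plywood → XII.2.2; treated → XII.2.2.1. Scheduled 2%. Rothland agreement on XII.1.3.2: XII.2.2.1 not covered. → 2%.
Line B: coniferous → XII.2; veneer sheets → XII.2.1; rough → XII.2.1.2. Scheduled 23%. Rothland agreement on XII.1.3.2: XII.2.1.2 not covered. → 23%.
Line C: coniferous → XII.2; fibreboard → XII.2.3; treated → XII.2.3.1. Scheduled 6%. Zerath agreement on XII.2.3: RVC < 55%. → 6%.
Line D: beech → XII.1; fibreboard → XII.1.1; treated → XII.1.1.3. Scheduled 12%. quota on XII.1.1 exhausted → over-quota 25%. → 25%.
Line E: beech → XII.1; plywood → XII.1.2; rough → XII.1.2.1. Scheduled 5%. quota on XII.1.2.1 open → in-quota 2%; Eswyn agreement on XII.1.1.3: XII.1.2.1 not covered. → 2%.
Sum: 2% + 23% + 6% + 25% + 2% = 58%.

58%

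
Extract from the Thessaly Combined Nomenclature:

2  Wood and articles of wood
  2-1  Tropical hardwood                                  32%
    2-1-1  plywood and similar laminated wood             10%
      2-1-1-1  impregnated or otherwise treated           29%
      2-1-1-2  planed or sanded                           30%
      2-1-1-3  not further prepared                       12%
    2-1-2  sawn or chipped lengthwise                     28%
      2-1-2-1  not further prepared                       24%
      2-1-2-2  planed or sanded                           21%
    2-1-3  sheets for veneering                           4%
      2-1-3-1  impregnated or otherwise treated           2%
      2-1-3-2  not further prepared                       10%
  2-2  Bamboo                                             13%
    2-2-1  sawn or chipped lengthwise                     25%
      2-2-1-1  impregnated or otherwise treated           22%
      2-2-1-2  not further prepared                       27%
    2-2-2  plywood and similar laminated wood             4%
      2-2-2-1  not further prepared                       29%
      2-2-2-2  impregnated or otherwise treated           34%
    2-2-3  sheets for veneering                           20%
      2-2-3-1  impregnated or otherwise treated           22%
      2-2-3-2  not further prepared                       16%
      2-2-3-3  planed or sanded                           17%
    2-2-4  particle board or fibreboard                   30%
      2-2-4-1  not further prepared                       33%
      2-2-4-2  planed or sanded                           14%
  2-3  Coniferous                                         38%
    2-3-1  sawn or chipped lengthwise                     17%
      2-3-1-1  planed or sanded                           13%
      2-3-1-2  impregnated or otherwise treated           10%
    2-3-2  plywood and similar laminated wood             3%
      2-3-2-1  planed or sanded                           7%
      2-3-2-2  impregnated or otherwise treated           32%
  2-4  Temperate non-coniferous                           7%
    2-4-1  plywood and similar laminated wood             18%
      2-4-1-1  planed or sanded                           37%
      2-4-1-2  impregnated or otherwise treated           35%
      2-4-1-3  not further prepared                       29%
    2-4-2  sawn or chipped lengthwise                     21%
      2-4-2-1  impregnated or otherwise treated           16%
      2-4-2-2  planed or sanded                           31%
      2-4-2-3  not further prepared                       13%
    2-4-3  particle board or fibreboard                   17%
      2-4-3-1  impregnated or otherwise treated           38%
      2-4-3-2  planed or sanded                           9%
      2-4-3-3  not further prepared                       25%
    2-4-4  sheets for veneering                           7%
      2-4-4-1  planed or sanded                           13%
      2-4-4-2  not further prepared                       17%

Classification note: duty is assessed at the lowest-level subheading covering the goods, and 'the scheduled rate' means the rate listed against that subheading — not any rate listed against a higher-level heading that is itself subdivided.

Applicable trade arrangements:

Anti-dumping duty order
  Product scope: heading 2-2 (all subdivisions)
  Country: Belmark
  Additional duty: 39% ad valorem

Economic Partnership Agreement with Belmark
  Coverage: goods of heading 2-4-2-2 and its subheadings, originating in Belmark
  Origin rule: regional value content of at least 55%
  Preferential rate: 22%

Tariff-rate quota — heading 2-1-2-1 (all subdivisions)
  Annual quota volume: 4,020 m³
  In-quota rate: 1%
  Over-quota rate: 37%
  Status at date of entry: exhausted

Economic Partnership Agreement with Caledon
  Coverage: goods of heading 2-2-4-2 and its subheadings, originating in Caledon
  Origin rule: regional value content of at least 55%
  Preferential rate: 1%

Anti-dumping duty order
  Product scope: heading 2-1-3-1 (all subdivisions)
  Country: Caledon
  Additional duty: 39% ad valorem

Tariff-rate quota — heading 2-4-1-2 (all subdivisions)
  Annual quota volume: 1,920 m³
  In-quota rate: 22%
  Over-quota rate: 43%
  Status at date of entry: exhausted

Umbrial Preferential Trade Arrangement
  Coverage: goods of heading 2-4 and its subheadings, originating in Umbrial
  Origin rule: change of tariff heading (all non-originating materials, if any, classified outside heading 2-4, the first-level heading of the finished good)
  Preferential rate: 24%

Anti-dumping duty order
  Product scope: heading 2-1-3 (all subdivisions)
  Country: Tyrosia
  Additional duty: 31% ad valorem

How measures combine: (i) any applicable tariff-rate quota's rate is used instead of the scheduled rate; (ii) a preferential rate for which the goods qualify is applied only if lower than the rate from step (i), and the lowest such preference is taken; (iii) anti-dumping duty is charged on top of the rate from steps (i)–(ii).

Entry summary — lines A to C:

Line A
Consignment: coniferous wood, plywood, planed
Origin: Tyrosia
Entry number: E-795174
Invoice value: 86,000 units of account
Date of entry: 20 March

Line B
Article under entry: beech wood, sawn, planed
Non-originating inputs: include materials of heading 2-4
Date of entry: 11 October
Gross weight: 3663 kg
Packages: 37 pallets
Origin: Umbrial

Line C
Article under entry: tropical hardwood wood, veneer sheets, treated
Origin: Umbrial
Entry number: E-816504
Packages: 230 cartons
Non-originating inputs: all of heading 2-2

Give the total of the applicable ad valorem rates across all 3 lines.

Line A: coniferous → 2-3; plywood → 2-3-2; planed → 2-3-2-1. Scheduled 7%. No special measure applies. → 7%.
Line B: beech → 2-4; sawn → 2-4-2; planed → 2-4-2-2. Scheduled 31%. Umbrial agreement on 2-4: CTH not met. → 31%.
Line C: tropical hardwood → 2-1; veneer sheets → 2-1-3; treated → 2-1-3-1. Scheduled 2%. Umbrial agreement on 2-4: 2-1-3-1 not covered. → 2%.
Sum: 7% + 31% + 2% = 40%.

40%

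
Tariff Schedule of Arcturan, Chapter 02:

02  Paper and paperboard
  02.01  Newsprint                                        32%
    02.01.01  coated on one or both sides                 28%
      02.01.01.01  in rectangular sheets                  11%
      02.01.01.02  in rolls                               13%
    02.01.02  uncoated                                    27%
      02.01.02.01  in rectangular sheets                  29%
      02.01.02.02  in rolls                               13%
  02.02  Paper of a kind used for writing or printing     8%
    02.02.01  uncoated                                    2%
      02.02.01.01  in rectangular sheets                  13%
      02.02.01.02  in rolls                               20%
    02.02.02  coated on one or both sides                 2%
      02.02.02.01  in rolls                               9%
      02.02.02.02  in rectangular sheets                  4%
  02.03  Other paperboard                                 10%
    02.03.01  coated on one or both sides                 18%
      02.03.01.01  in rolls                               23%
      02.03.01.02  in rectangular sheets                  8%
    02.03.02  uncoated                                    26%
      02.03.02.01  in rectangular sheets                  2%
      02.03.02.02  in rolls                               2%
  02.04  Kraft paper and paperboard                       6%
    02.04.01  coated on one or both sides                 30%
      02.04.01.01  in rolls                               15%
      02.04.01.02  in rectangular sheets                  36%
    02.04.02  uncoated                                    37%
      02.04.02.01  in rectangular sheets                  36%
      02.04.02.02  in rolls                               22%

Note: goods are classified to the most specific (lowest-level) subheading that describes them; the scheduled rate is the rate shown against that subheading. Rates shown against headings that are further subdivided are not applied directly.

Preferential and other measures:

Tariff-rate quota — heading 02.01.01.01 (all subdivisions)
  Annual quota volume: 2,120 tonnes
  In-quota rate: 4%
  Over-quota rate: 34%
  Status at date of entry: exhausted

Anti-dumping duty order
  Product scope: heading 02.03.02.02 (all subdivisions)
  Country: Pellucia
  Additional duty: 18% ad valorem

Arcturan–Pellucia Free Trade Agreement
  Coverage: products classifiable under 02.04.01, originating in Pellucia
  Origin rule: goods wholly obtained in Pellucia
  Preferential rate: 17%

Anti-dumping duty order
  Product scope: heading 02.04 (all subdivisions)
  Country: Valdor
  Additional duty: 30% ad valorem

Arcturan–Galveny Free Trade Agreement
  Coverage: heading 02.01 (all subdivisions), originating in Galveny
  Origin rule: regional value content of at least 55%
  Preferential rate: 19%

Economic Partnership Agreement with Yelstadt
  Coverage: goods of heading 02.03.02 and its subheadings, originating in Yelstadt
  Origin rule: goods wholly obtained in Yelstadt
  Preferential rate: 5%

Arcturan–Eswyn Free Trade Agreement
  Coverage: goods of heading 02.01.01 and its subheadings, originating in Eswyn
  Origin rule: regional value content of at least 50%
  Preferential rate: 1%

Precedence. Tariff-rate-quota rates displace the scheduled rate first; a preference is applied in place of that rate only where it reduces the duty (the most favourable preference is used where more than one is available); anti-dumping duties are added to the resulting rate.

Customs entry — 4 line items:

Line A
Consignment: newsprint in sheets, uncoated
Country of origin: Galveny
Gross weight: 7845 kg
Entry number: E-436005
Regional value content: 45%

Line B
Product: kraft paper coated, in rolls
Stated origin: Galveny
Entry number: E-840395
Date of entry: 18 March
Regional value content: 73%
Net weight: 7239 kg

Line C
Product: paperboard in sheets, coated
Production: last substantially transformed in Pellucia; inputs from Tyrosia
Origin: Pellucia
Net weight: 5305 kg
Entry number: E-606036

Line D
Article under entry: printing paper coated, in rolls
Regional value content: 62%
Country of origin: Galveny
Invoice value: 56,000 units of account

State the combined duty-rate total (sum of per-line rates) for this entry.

61%

Line A: newsprint → 02.01; uncoated → 02.01.02; in sheets → 02.01.02.01. Scheduled 29%. Galveny agreement on 02.01: RVC < 55%. → 29%.
Line B: kraft paper → 02.04; coated → 02.04.01; in rolls → 02.04.01.01. Scheduled 15%. Galveny agreement on 02.01: 02.04.01.01 not covered. → 15%.
Line C: paperboard → 02.03; coated → 02.03.01; in sheets → 02.03.01.02. Scheduled 8%. Pellucia agreement on 02.04.01: 02.03.01.02 not covered. → 8%.
Line D: printing paper → 02.02; coated → 02.02.02; in rolls → 02.02.02.01. Scheduled 9%. Galveny agreement on 02.01: 02.02.02.01 not covered. → 9%.
Sum: 29% + 15% + 8% + 9% = 61%.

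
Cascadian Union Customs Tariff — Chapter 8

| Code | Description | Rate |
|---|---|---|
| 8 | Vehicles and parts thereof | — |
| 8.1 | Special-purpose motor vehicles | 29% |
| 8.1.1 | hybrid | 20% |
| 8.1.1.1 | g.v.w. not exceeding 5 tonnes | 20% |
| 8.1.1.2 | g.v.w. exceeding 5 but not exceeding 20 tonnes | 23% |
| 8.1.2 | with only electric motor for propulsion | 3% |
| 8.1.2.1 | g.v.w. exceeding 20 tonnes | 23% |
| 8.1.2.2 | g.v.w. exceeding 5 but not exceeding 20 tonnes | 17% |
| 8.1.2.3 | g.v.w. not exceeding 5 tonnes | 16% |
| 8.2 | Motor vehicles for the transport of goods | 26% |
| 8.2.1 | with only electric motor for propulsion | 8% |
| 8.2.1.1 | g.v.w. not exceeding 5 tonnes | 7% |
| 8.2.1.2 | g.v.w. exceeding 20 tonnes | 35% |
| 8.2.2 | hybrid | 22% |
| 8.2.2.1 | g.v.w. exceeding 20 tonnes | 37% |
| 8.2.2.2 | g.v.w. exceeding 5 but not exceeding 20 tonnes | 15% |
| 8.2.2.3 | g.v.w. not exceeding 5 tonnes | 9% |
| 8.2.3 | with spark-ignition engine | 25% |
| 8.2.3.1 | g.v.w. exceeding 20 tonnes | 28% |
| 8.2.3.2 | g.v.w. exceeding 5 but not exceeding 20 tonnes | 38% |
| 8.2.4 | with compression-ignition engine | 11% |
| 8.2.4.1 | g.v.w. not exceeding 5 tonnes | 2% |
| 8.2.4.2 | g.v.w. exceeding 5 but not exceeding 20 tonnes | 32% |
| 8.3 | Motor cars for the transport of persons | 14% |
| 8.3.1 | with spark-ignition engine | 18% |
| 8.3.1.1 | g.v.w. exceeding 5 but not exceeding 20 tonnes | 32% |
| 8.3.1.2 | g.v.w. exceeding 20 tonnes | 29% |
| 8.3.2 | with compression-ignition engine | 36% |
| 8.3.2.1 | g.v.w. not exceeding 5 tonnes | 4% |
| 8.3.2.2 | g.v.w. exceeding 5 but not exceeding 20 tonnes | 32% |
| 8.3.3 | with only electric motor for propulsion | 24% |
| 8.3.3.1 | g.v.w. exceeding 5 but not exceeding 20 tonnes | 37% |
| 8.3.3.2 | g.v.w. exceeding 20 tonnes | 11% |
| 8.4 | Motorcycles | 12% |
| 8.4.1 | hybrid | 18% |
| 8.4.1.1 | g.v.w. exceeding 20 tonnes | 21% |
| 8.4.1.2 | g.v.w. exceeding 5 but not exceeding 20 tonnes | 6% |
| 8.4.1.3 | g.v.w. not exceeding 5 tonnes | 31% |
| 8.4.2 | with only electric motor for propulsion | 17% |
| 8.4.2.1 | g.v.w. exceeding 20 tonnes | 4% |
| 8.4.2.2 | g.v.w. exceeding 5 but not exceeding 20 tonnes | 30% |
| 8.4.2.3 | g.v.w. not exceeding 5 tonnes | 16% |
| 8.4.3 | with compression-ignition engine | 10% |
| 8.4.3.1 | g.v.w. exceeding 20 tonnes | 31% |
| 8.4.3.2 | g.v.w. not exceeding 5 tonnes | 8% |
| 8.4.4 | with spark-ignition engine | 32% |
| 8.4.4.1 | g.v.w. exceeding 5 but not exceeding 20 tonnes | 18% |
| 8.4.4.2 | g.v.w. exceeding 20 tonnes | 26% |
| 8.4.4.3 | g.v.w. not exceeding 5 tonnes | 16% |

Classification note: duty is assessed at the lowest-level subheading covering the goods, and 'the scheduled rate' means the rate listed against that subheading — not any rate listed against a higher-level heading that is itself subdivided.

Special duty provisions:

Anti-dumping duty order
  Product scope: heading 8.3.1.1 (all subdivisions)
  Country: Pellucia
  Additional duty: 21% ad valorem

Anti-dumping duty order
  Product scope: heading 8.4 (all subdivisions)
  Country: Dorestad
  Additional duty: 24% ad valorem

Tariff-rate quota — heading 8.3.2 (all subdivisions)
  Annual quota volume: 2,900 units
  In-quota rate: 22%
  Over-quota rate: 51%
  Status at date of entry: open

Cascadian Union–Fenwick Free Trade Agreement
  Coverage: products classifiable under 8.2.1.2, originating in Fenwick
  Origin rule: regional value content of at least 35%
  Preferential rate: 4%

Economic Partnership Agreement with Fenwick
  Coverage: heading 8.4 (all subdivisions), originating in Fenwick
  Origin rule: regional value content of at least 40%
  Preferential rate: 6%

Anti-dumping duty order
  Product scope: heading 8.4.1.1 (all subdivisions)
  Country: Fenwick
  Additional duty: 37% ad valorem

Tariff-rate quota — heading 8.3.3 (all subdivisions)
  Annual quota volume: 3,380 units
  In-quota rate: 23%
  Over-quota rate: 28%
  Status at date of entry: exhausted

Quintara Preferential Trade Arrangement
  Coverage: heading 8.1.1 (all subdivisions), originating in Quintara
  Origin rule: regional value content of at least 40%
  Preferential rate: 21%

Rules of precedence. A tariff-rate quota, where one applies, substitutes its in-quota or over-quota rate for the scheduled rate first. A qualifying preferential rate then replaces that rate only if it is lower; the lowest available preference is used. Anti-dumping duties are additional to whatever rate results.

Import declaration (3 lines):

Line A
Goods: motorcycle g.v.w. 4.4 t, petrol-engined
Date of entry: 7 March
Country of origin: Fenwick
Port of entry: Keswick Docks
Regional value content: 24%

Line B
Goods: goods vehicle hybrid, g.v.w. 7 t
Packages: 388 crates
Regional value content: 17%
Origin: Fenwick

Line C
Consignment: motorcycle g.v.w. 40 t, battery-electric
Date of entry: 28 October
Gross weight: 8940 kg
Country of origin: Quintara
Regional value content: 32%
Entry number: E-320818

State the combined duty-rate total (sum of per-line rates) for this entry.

Line A: motorcycle → 8.4; petrol-engined → 8.4.4; g.v.w. 4.4 t → 8.4.4.3. Scheduled 16%. Fenwick agreement on 8.2.1.2: 8.4.4.3 not covered; Fenwick agreement on 8.4: RVC < 40%. → 16%.
Line B: goods vehicle → 8.2; hybrid → 8.2.2; g.v.w. 7 t → 8.2.2.2. Scheduled 15%. Fenwick agreement on 8.2.1.2: 8.2.2.2 not covered; Fenwick agreement on 8.4: 8.2.2.2 not covered. → 15%.
Line C: motorcycle → 8.4; battery-electric → 8.4.2; g.v.w. 40 t → 8.4.2.1. Scheduled 4%. Quintara agreement on 8.1.1: 8.4.2.1 not covered. → 4%.
Sum: 16% + 15% + 4% = 35%.

35%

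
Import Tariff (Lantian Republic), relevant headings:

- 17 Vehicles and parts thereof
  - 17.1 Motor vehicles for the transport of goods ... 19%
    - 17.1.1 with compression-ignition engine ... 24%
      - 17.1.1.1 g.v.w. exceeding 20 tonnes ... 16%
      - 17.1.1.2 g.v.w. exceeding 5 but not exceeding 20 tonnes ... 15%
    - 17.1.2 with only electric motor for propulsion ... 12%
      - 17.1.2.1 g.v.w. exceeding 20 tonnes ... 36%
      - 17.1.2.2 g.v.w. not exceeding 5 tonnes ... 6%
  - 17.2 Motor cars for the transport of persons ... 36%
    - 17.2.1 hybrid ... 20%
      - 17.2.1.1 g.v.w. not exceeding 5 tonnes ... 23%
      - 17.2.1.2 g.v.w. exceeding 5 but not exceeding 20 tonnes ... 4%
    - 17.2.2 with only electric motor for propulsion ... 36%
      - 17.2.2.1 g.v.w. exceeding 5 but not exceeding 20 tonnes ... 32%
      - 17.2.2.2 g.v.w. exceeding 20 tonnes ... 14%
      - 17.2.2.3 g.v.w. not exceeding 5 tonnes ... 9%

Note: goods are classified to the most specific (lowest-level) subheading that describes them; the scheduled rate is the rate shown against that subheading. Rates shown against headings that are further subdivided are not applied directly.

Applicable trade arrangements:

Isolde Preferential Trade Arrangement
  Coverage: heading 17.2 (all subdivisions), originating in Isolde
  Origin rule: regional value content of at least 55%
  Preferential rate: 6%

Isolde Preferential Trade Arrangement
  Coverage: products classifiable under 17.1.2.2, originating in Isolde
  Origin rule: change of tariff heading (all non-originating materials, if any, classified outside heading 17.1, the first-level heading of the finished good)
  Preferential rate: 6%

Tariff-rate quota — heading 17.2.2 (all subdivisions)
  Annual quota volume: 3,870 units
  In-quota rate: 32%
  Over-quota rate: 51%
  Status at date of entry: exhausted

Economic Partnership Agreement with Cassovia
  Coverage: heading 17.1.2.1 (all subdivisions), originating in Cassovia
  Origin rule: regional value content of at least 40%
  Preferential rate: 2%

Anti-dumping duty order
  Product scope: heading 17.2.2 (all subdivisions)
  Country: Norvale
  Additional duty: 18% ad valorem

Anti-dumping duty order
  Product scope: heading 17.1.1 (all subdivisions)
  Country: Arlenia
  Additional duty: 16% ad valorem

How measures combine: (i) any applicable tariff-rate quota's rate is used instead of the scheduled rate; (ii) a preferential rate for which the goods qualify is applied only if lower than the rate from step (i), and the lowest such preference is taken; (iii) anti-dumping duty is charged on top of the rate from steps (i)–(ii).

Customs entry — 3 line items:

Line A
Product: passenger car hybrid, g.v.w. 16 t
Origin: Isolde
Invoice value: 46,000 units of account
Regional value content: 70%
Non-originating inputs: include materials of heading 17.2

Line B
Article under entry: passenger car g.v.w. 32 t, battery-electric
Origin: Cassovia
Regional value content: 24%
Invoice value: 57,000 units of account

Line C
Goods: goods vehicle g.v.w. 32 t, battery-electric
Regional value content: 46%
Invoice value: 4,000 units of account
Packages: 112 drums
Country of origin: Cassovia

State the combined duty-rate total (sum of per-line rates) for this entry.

57%

Line A: passenger car → 17.2; hybrid → 17.2.1; g.v.w. 16 t → 17.2.1.2. Scheduled 4%. Isolde agreement on 17.2: RVC ≥ 55% → 6% available; Isolde agreement on 17.1.2.2: 17.2.1.2 not covered; preference 6% not lower than 4% → no reduction. → 4%.
Line B: passenger car → 17.2; battery-electric → 17.2.2; g.v.w. 32 t → 17.2.2.2. Scheduled 14%. quota on 17.2.2 exhausted → over-quota 51%; Cassovia agreement on 17.1.2.1: 17.2.2.2 not covered. → 51%.
Line C: goods vehicle → 17.1; battery-electric → 17.1.2; g.v.w. 32 t → 17.1.2.1. Scheduled 36%. Cassovia agreement on 17.1.2.1: RVC ≥ 40% → 2% available; preferential 2%. → 2%.
Sum: 4% + 51% + 2% = 57%.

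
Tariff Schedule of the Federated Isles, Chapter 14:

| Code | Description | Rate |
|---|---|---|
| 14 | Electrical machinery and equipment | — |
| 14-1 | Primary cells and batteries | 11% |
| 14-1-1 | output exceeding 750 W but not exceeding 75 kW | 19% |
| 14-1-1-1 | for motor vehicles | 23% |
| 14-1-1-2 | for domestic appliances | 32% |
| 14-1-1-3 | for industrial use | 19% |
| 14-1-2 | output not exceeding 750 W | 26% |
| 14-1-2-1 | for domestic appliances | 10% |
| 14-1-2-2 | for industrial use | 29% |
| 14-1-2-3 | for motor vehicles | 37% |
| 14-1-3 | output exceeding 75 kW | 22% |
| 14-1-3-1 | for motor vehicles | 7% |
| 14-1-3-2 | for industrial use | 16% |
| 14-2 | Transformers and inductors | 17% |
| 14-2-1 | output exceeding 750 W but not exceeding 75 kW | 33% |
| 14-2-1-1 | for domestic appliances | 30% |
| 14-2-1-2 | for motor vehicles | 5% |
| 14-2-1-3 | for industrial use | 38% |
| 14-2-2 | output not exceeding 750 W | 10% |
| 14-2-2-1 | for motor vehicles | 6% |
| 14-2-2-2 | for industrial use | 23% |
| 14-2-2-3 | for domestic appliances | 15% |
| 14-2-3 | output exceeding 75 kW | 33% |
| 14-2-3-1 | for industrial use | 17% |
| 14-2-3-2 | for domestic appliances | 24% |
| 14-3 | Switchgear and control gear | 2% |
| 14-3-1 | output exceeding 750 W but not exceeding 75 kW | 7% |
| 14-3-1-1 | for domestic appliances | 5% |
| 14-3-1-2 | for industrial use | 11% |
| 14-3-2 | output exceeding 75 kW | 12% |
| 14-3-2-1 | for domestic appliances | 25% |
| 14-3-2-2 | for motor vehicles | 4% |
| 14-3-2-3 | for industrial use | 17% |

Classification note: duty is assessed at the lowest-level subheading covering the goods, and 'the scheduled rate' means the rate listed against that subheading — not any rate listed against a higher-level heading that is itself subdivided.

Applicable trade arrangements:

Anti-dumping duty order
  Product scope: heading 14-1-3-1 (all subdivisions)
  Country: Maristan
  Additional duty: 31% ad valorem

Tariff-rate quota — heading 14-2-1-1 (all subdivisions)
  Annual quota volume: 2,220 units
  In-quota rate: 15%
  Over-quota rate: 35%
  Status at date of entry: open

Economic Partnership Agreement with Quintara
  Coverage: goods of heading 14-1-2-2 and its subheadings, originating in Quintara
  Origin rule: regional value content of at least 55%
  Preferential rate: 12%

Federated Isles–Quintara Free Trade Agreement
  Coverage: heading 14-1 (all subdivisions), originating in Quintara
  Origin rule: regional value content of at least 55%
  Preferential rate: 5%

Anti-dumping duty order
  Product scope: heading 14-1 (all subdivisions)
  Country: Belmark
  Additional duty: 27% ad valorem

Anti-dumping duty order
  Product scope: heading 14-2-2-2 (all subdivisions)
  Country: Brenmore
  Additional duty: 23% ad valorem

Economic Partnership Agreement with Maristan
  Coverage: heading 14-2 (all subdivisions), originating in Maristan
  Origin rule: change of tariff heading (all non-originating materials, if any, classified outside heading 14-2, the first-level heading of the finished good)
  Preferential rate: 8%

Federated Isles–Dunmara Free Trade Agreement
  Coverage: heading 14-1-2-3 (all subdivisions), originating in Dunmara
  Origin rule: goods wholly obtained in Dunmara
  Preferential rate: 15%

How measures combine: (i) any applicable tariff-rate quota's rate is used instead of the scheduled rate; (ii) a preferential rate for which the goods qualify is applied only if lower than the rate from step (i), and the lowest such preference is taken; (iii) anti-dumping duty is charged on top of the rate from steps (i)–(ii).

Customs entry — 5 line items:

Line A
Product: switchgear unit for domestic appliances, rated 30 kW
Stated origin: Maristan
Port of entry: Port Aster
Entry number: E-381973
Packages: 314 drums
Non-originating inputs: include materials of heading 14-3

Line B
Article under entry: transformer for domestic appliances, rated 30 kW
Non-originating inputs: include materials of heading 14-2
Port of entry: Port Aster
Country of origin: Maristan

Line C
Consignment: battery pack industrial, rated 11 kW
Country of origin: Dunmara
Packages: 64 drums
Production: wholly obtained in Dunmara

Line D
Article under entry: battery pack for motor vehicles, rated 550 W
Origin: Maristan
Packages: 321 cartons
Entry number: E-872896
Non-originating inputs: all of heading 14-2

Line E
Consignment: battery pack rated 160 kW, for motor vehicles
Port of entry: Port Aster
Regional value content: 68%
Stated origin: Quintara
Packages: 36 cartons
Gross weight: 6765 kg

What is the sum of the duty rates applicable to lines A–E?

Line A: switchgear unit → 14-3; rated 30 kW → 14-3-1; for domestic appliances → 14-3-1-1. Scheduled 5%. Maristan agreement on 14-2: 14-3-1-1 not covered. → 5%.
Line B: transformer → 14-2; rated 30 kW → 14-2-1; for domestic appliances → 14-2-1-1. Scheduled 30%. quota on 14-2-1-1 open → in-quota 15%; Maristan agreement on 14-2: CTH not met. → 15%.
Line C: battery pack → 14-1; rated 11 kW → 14-1-1; industrial → 14-1-1-3. Scheduled 19%. Dunmara agreement on 14-1-2-3: 14-1-1-3 not covered. → 19%.
Line D: battery pack → 14-1; rated 550 W → 14-1-2; for motor vehicles → 14-1-2-3. Scheduled 37%. Maristan agreement on 14-2: 14-1-2-3 not covered. → 37%.
Line E: battery pack → 14-1; rated 160 kW → 14-1-3; for motor vehicles → 14-1-3-1. Scheduled 7%. Quintara agreement on 14-1-2-2: 14-1-3-1 not covered; Quintara agreement on 14-1: RVC ≥ 55% → 5% available; preferential 5%. → 5%.
Sum: 5% + 15% + 19% + 37% + 5% = 81%.

81%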